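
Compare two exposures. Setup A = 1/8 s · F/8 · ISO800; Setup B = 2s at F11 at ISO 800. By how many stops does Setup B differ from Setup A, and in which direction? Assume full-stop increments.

Aperture: f/8 → f/11 — 1 stop stopped down (darker).
Shutter speed: 1/8 → 1/4 → 1/2 → 1 → 2 — 4 stops slower (brighter).
ISO: unchanged.
Net: −1 +4 = +3 stops.

3 stops brighter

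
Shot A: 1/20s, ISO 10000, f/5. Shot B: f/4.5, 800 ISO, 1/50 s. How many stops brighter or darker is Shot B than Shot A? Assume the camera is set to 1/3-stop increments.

Aperture: f/5 → f/4.5 — 1/3 stop larger aperture (brighter).
Shutter speed: 1/20 → 1/25 → 1/30 → 1/40 → 1/50 — 1 1/3 stops shorter (darker).
ISO: 10000 → 8000 → 6400 → 5000 → 4000 → 3200 → 2500 → 2000 → 1600 → 1250 → 1000 → 800 — 3 2/3 stops dropped (darker).
Net: +1/3 −1 1/3 −3 2/3 = −4 2/3 stops.

4 2/3 stops darker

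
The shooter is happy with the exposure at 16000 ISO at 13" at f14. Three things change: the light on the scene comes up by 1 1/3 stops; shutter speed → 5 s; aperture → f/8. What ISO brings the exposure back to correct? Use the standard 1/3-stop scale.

Scene light: 1 1/3 stops brighter.
Shutter speed: 13 → 10 → 8 → 6 → 5 — 1 1/3 stops faster (darker).
Aperture: f/14 → f/13 → f/11 → f/10 → f/9 → f/8 — 1 2/3 stops larger aperture (brighter).
Net so far: 1 2/3 stops brighter. ISO: 16000 → 12800 → 10000 → 8000 → 6400 → 5000.

ISO 5000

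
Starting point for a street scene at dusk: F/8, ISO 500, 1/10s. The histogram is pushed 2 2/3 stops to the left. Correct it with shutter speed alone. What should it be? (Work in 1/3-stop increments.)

0.6 s

Underexposed by 2 2/3 stops → need 2 2/3 stops brighter.
Shutter speed: 1/10 → 1/8 → 1/6 → 1/5 → 1/4 → 0.3 → 0.4 → 0.5 → 0.6.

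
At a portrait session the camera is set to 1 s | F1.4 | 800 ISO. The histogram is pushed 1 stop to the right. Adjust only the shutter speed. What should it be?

1/2s

Overexposed by 1 stop → need 1 stop darker.
Shutter speed: 1 → 1/2.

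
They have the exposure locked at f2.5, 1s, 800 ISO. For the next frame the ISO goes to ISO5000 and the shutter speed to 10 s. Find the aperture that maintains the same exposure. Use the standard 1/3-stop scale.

ISO: 800 → 1000 → 1250 → 1600 → 2000 → 2500 → 3200 → 4000 → 5000 — 2 2/3 stops higher (brighter).
Shutter speed: 1 → 1.3 → 1.6 → 2 → 2.5 → 3.2 → 4 → 5 → 6 → 8 → 10 — 3 1/3 stops slower (brighter).
Net change so far: 6 stops brighter. Offset with the aperture: f/2.5 → f/2.8 → f/3.2 → f/3.5 → f/4 → f/4.5 → f/5 → f/5.6 → f/6.3 → f/7.1 → f/8 → f/9 → f/10 → f/11 → f/13 → f/14 → f/16 → f/18 → f/20.

f/20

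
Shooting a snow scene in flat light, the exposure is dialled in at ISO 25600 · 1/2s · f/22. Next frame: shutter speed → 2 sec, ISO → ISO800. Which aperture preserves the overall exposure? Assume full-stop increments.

Shutter speed: 1/2 → 1 → 2 — 2 stops longer (brighter).
ISO: 25600 → 12800 → 6400 → 3200 → 1600 → 800 — 5 stops lower (darker).
Net change so far: 3 stops darker. Offset with the aperture: f/22 → f/16 → f/11 → f/8.

f/8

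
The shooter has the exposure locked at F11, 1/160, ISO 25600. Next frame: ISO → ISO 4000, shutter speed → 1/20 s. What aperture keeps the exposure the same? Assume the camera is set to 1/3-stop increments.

ISO: 25600 → 20000 → 16000 → 12800 → 10000 → 8000 → 6400 → 5000 → 4000 — 2 2/3 stops dropped (darker).
Shutter speed: 1/160 → 1/125 → 1/100 → 1/80 → 1/60 → 1/50 → 1/40 → 1/30 → 1/25 → 1/20 — 3 stops slower (brighter).
Net change so far: 1/3 stop brighter. Offset with the aperture: f/11 → f/13.

f/13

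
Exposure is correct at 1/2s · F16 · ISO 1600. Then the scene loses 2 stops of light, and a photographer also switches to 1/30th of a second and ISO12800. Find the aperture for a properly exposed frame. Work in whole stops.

f/5.6

Scene light: 2 stops darker.
Shutter speed: 1/2 → 1/4 → 1/8 → 1/15 → 1/30 — 4 stops faster (darker).
ISO: 1600 → 3200 → 6400 → 12800 — 3 stops raised (brighter).
Net so far: 3 stops darker. Aperture: f/16 → f/11 → f/8 → f/5.6.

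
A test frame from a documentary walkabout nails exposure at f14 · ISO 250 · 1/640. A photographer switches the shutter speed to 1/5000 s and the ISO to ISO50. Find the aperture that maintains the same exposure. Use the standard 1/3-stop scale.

Shutter speed: 1/640 → 1/800 → 1/1000 → 1/1250 → 1/1600 → 1/2000 → 1/2500 → 1/3200 → 1/4000 → 1/5000 — 3 stops faster (darker).
ISO: 250 → 200 → 160 → 125 → 100 → 80 → 64 → 50 — 2 1/3 stops dropped (darker).
Net change so far: 5 1/3 stops darker. Offset with the aperture: f/14 → f/13 → f/11 → f/10 → f/9 → f/8 → f/7.1 → f/6.3 → f/5.6 → f/5 → f/4.5 → f/4 → f/3.5 → f/3.2 → f/2.8 → f/2.5 → f/2.2.

f/2.2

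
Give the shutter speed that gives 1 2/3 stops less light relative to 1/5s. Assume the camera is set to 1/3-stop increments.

1/15s

Shutter speed: 1/5 → 1/6 → 1/8 → 1/10 → 1/13 → 1/15 — 1 2/3 stops shorter (darker).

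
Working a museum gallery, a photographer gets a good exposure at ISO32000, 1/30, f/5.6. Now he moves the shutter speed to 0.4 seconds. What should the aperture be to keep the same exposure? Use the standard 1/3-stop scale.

Shutter speed: 1/30 → 1/25 → 1/20 → 1/15 → 1/13 → 1/10 → 1/8 → 1/6 → 1/5 → 1/4 → 0.3 → 0.4 — 3 2/3 stops slower (brighter).
Need 3 2/3 stops darker from the aperture: f/5.6 → f/6.3 → f/7.1 → f/8 → f/9 → f/10 → f/11 → f/13 → f/14 → f/16 → f/18 → f/20.

f/20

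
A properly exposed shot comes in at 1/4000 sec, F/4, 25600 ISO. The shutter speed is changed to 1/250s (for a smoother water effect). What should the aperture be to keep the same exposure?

Shutter speed: 1/4000 → 1/2000 → 1/1000 → 1/500 → 1/250 — 4 stops slower (brighter).
Need 4 stops darker from the aperture: f/4 → f/5.6 → f/8 → f/11 → f/16.

f/16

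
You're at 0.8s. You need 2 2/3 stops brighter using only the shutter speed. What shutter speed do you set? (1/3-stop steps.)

Shutter speed: 0.8 → 1 → 1.3 → 1.6 → 2 → 2.5 → 3.2 → 4 → 5 — 2 2/3 stops longer (brighter).

5 s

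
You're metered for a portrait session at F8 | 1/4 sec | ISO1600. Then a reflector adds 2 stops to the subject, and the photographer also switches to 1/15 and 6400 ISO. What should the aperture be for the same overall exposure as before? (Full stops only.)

f/16

Scene light: 2 stops brighter.
Shutter speed: 1/4 → 1/8 → 1/15 — 2 stops shorter (darker).
ISO: 1600 → 3200 → 6400 — 2 stops higher (brighter).
Net so far: 2 stops brighter. Aperture: f/8 → f/11 → f/16.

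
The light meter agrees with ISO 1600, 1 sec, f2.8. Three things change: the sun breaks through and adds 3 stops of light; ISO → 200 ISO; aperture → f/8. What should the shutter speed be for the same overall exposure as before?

Scene light: 3 stops brighter.
ISO: 1600 → 800 → 400 → 200 — 3 stops lower (darker).
Aperture: f/2.8 → f/4 → f/5.6 → f/8 — 3 stops smaller aperture (darker).
Net so far: 3 stops darker. Shutter speed: 1 → 2 → 4 → 8.

8 s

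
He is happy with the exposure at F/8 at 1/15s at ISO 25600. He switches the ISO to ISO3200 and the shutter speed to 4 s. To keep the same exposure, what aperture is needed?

f/22

ISO: 25600 → 12800 → 6400 → 3200 — 3 stops lower (darker).
Shutter speed: 1/15 → 1/8 → 1/4 → 1/2 → 1 → 2 → 4 — 6 stops slower (brighter).
Net change so far: 3 stops brighter. Offset with the aperture: f/8 → f/11 → f/16 → f/22.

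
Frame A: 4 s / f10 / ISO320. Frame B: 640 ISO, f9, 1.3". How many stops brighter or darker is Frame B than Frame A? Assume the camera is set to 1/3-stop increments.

1/3 stop darker

Aperture: f/10 → f/9 — 1/3 stop larger aperture (brighter).
Shutter speed: 4 → 3.2 → 2.5 → 2 → 1.6 → 1.3 — 1 2/3 stops shorter (darker).
ISO: 320 → 400 → 500 → 640 — 1 stop higher (brighter).
Net: +1/3 −1 2/3 +1 = −1/3 stops.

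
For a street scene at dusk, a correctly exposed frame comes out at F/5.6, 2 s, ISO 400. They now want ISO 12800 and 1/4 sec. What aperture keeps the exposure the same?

ISO: 400 → 800 → 1600 → 3200 → 6400 → 12800 — 5 stops raised (brighter).
Shutter speed: 2 → 1 → 1/2 → 1/4 — 3 stops faster (darker).
Net change so far: 2 stops brighter. Offset with the aperture: f/5.6 → f/8 → f/11.

f/11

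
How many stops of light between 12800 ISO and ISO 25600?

1 stop

12800 → 25600 — count the steps: 1 stop.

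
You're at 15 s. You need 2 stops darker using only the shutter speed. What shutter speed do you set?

4 s

Shutter speed: 15 → 8 → 4 — 2 stops faster (darker).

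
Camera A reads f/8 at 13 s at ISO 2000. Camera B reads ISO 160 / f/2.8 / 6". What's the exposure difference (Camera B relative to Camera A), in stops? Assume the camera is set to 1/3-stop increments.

1 2/3 stops darker

Aperture: f/8 → f/7.1 → f/6.3 → f/5.6 → f/5 → f/4.5 → f/4 → f/3.5 → f/3.2 → f/2.8 — 3 stops opened up (brighter).
Shutter speed: 13 → 10 → 8 → 6 — 1 stop faster (darker).
ISO: 2000 → 1600 → 1250 → 1000 → 800 → 640 → 500 → 400 → 320 → 250 → 200 → 160 — 3 2/3 stops dropped (darker).
Net: +3 −1 −3 2/3 = −1 2/3 stops.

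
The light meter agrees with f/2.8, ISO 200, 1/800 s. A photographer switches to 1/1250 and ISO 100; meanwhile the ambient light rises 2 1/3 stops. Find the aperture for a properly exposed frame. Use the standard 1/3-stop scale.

Scene light: 2 1/3 stops brighter.
Shutter speed: 1/800 → 1/1000 → 1/1250 — 2/3 stop faster (darker).
ISO: 200 → 160 → 125 → 100 — 1 stop dropped (darker).
Net so far: 2/3 stop brighter. Aperture: f/2.8 → f/3.2 → f/3.5.

f/3.5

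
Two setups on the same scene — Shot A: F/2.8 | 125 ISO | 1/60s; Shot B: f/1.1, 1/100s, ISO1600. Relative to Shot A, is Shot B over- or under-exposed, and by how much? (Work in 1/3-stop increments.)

5 2/3 stops brighter

Aperture: f/2.8 → f/2.5 → f/2.2 → f/2 → f/1.8 → f/1.6 → f/1.4 → f/1.2 → f/1.1 — 2 2/3 stops opened up (brighter).
Shutter speed: 1/60 → 1/80 → 1/100 — 2/3 stop shorter (darker).
ISO: 125 → 160 → 200 → 250 → 320 → 400 → 500 → 640 → 800 → 1000 → 1250 → 1600 — 3 2/3 stops raised (brighter).
Net: +2 2/3 −2/3 +3 2/3 = +5 2/3 stops.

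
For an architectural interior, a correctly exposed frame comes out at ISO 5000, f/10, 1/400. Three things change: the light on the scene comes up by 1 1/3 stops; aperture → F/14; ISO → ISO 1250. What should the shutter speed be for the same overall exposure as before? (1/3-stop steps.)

Scene light: 1 1/3 stops brighter.
Aperture: f/10 → f/11 → f/13 → f/14 — 1 stop smaller aperture (darker).
ISO: 5000 → 4000 → 3200 → 2500 → 2000 → 1600 → 1250 — 2 stops dropped (darker).
Net so far: 1 2/3 stops darker. Shutter speed: 1/400 → 1/320 → 1/250 → 1/200 → 1/160 → 1/125.

1/125s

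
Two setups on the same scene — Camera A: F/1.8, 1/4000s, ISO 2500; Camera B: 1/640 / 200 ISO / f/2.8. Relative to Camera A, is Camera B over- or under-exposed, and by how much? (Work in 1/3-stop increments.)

2 1/3 stops darker

Aperture: f/1.8 → f/2 → f/2.2 → f/2.5 → f/2.8 — 1 1/3 stops smaller aperture (darker).
Shutter speed: 1/4000 → 1/3200 → 1/2500 → 1/2000 → 1/1600 → 1/1250 → 1/1000 → 1/800 → 1/640 — 2 2/3 stops slower (brighter).
ISO: 2500 → 2000 → 1600 → 1250 → 1000 → 800 → 640 → 500 → 400 → 320 → 250 → 200 — 3 2/3 stops dropped (darker).
Net: −1 1/3 +2 2/3 −3 2/3 = −2 1/3 stops.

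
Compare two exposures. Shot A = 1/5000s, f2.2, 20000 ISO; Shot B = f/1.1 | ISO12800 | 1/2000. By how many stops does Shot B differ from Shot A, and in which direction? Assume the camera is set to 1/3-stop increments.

2 2/3 stops brighter

Aperture: f/2.2 → f/2 → f/1.8 → f/1.6 → f/1.4 → f/1.2 → f/1.1 — 2 stops larger aperture (brighter).
Shutter speed: 1/5000 → 1/4000 → 1/3200 → 1/2500 → 1/2000 — 1 1/3 stops slower (brighter).
ISO: 20000 → 16000 → 12800 — 2/3 stop dropped (darker).
Net: +2 +1 1/3 −2/3 = +2 2/3 stops.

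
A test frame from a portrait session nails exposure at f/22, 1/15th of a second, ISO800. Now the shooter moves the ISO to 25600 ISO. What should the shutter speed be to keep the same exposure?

1/500s

ISO: 800 → 1600 → 3200 → 6400 → 12800 → 25600 — 5 stops raised (brighter).
Need 5 stops darker from the shutter speed: 1/15 → 1/30 → 1/60 → 1/125 → 1/250 → 1/500.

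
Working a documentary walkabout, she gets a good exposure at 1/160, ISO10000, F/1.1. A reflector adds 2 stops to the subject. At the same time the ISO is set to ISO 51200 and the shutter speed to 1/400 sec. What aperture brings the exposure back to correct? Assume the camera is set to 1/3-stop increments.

f/3.2

Scene light: 2 stops brighter.
ISO: 10000 → 12800 → 16000 → 20000 → 25600 → 32000 → 40000 → 51200 — 2 1/3 stops raised (brighter).
Shutter speed: 1/160 → 1/200 → 1/250 → 1/320 → 1/400 — 1 1/3 stops faster (darker).
Net so far: 3 stops brighter. Aperture: f/1.1 → f/1.2 → f/1.4 → f/1.6 → f/1.8 → f/2 → f/2.2 → f/2.5 → f/2.8 → f/3.2.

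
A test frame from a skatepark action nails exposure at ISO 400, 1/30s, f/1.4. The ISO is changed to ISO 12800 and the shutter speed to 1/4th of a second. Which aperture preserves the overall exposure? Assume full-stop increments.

ISO: 400 → 800 → 1600 → 3200 → 6400 → 12800 — 5 stops raised (brighter).
Shutter speed: 1/30 → 1/15 → 1/8 → 1/4 — 3 stops longer (brighter).
Net change so far: 8 stops brighter. Offset with the aperture: f/1.4 → f/2 → f/2.8 → f/4 → f/5.6 → f/8 → f/11 → f/16 → f/22.

f/22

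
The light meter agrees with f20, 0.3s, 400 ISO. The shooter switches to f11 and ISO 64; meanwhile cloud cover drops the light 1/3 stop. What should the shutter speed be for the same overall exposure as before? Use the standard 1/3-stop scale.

Scene light: 1/3 stop darker.
Aperture: f/20 → f/18 → f/16 → f/14 → f/13 → f/11 — 1 2/3 stops opened up (brighter).
ISO: 400 → 320 → 250 → 200 → 160 → 125 → 100 → 80 → 64 — 2 2/3 stops dropped (darker).
Net so far: 1 1/3 stops darker. Shutter speed: 0.3 → 0.4 → 0.5 → 0.6 → 0.8.

0.8 s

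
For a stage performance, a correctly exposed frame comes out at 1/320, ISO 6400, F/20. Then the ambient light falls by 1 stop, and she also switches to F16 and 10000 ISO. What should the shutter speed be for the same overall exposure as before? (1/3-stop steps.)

Scene light: 1 stop darker.
Aperture: f/20 → f/18 → f/16 — 2/3 stop opened up (brighter).
ISO: 6400 → 8000 → 10000 — 2/3 stop higher (brighter).
Net so far: 1/3 stop brighter. Shutter speed: 1/320 → 1/400.

1/400s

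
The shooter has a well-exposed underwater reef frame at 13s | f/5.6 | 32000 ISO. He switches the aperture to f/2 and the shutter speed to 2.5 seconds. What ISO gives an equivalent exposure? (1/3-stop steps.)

Aperture: f/5.6 → f/5 → f/4.5 → f/4 → f/3.5 → f/3.2 → f/2.8 → f/2.5 → f/2.2 → f/2 — 3 stops wider (brighter).
Shutter speed: 13 → 10 → 8 → 6 → 5 → 4 → 3.2 → 2.5 — 2 1/3 stops faster (darker).
Net change so far: 2/3 stop brighter. Offset with the ISO: 32000 → 25600 → 20000.

ISO 20000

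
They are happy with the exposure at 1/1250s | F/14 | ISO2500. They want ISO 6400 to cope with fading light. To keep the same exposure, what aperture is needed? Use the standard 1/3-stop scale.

ISO: 2500 → 3200 → 4000 → 5000 → 6400 — 1 1/3 stops higher (brighter).
Need 1 1/3 stops darker from the aperture: f/14 → f/16 → f/18 → f/20 → f/22.

f/22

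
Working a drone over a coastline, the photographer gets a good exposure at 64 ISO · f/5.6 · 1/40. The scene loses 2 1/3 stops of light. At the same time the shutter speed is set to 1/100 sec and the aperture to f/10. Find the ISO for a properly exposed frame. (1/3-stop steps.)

ISO 2500

Scene light: 2 1/3 stops darker.
Shutter speed: 1/40 → 1/50 → 1/60 → 1/80 → 1/100 — 1 1/3 stops faster (darker).
Aperture: f/5.6 → f/6.3 → f/7.1 → f/8 → f/9 → f/10 — 1 2/3 stops stopped down (darker).
Net so far: 5 1/3 stops darker. ISO: 64 → 80 → 100 → 125 → 160 → 200 → 250 → 320 → 400 → 500 → 640 → 800 → 1000 → 1250 → 1600 → 2000 → 2500.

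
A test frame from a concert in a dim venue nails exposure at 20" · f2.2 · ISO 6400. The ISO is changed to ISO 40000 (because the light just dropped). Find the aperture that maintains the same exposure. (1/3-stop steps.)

ISO: 6400 → 8000 → 10000 → 12800 → 16000 → 20000 → 25600 → 32000 → 40000 — 2 2/3 stops raised (brighter).
Need 2 2/3 stops darker from the aperture: f/2.2 → f/2.5 → f/2.8 → f/3.2 → f/3.5 → f/4 → f/4.5 → f/5 → f/5.6.

f/5.6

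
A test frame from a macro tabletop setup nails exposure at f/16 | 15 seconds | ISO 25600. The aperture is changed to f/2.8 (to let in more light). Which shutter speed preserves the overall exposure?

Aperture: f/16 → f/11 → f/8 → f/5.6 → f/4 → f/2.8 — 5 stops wider (brighter).
Need 5 stops darker from the shutter speed: 15 → 8 → 4 → 2 → 1 → 1/2.

1/2s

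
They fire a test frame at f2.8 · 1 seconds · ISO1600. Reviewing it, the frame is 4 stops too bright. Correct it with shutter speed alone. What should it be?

1/15s

Overexposed by 4 stops → need 4 stops darker.
Shutter speed: 1 → 1/2 → 1/4 → 1/8 → 1/15.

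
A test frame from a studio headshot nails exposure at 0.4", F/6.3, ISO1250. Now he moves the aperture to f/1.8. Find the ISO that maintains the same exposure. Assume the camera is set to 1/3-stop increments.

ISO 100

Aperture: f/6.3 → f/5.6 → f/5 → f/4.5 → f/4 → f/3.5 → f/3.2 → f/2.8 → f/2.5 → f/2.2 → f/2 → f/1.8 — 3 2/3 stops larger aperture (brighter).
Need 3 2/3 stops darker from the ISO: 1250 → 1000 → 800 → 640 → 500 → 400 → 320 → 250 → 200 → 160 → 125 → 100.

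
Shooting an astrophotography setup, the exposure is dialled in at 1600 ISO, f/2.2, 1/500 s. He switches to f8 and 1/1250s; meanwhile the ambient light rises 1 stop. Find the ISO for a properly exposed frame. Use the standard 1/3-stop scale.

Scene light: 1 stop brighter.
Aperture: f/2.2 → f/2.5 → f/2.8 → f/3.2 → f/3.5 → f/4 → f/4.5 → f/5 → f/5.6 → f/6.3 → f/7.1 → f/8 — 3 2/3 stops stopped down (darker).
Shutter speed: 1/500 → 1/640 → 1/800 → 1/1000 → 1/1250 — 1 1/3 stops shorter (darker).
Net so far: 4 stops darker. ISO: 1600 → 2000 → 2500 → 3200 → 4000 → 5000 → 6400 → 8000 → 10000 → 12800 → 16000 → 20000 → 25600.

ISO 25600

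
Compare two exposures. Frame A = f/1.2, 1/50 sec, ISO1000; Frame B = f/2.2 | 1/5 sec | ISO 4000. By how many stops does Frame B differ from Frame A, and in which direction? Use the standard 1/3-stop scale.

Aperture: f/1.2 → f/1.4 → f/1.6 → f/1.8 → f/2 → f/2.2 — 1 2/3 stops smaller aperture (darker).
Shutter speed: 1/50 → 1/40 → 1/30 → 1/25 → 1/20 → 1/15 → 1/13 → 1/10 → 1/8 → 1/6 → 1/5 — 3 1/3 stops slower (brighter).
ISO: 1000 → 1250 → 1600 → 2000 → 2500 → 3200 → 4000 — 2 stops higher (brighter).
Net: −1 2/3 +3 1/3 +2 = +3 2/3 stops.

3 2/3 stops brighter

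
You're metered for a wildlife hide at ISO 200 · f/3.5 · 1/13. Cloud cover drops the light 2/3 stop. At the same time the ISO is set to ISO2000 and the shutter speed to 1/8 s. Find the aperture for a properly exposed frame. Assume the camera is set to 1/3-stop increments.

f/11

Scene light: 2/3 stop darker.
ISO: 200 → 250 → 320 → 400 → 500 → 640 → 800 → 1000 → 1250 → 1600 → 2000 — 3 1/3 stops higher (brighter).
Shutter speed: 1/13 → 1/10 → 1/8 — 2/3 stop slower (brighter).
Net so far: 3 1/3 stops brighter. Aperture: f/3.5 → f/4 → f/4.5 → f/5 → f/5.6 → f/6.3 → f/7.1 → f/8 → f/9 → f/10 → f/11.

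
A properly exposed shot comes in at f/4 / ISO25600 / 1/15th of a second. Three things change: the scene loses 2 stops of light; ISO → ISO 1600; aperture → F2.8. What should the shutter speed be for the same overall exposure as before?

2 s

Scene light: 2 stops darker.
ISO: 25600 → 12800 → 6400 → 3200 → 1600 — 4 stops dropped (darker).
Aperture: f/4 → f/2.8 — 1 stop wider (brighter).
Net so far: 5 stops darker. Shutter speed: 1/15 → 1/8 → 1/4 → 1/2 → 1 → 2.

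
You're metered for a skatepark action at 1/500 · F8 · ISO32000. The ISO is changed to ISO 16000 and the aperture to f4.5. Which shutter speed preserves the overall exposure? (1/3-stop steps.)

1/800s

ISO: 32000 → 25600 → 20000 → 16000 — 1 stop lower (darker).
Aperture: f/8 → f/7.1 → f/6.3 → f/5.6 → f/5 → f/4.5 — 1 2/3 stops opened up (brighter).
Net change so far: 2/3 stop brighter. Offset with the shutter speed: 1/500 → 1/640 → 1/800.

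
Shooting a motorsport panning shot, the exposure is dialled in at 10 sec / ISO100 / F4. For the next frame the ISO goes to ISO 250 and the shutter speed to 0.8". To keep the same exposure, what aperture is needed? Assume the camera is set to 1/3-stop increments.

f/1.8

ISO: 100 → 125 → 160 → 200 → 250 — 1 1/3 stops higher (brighter).
Shutter speed: 10 → 8 → 6 → 5 → 4 → 3.2 → 2.5 → 2 → 1.6 → 1.3 → 1 → 0.8 — 3 2/3 stops faster (darker).
Net change so far: 2 1/3 stops darker. Offset with the aperture: f/4 → f/3.5 → f/3.2 → f/2.8 → f/2.5 → f/2.2 → f/2 → f/1.8.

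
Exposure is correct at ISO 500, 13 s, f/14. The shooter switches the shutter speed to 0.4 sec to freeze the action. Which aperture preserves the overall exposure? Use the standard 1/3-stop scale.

Shutter speed: 13 → 10 → 8 → 6 → 5 → 4 → 3.2 → 2.5 → 2 → 1.6 → 1.3 → 1 → 0.8 → 0.6 → 0.5 → 0.4 — 5 stops shorter (darker).
Need 5 stops brighter from the aperture: f/14 → f/13 → f/11 → f/10 → f/9 → f/8 → f/7.1 → f/6.3 → f/5.6 → f/5 → f/4.5 → f/4 → f/3.5 → f/3.2 → f/2.8 → f/2.5.

f/2.5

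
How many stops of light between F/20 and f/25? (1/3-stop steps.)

2/3 stop

f/20 → f/22 → f/25 — count the steps: 2 third-stops = 2/3 stop.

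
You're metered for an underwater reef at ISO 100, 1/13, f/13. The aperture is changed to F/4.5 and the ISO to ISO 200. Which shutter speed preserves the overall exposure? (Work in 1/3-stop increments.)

1/200s

Aperture: f/13 → f/11 → f/10 → f/9 → f/8 → f/7.1 → f/6.3 → f/5.6 → f/5 → f/4.5 — 3 stops opened up (brighter).
ISO: 100 → 125 → 160 → 200 — 1 stop raised (brighter).
Net change so far: 4 stops brighter. Offset with the shutter speed: 1/13 → 1/15 → 1/20 → 1/25 → 1/30 → 1/40 → 1/50 → 1/60 → 1/80 → 1/100 → 1/125 → 1/160 → 1/200.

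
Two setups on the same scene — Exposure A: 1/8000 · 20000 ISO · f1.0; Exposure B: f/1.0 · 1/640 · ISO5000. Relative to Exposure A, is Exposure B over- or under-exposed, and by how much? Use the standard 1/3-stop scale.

Aperture: unchanged.
Shutter speed: 1/8000 → 1/6400 → 1/5000 → 1/4000 → 1/3200 → 1/2500 → 1/2000 → 1/1600 → 1/1250 → 1/1000 → 1/800 → 1/640 — 3 2/3 stops slower (brighter).
ISO: 20000 → 16000 → 12800 → 10000 → 8000 → 6400 → 5000 — 2 stops lower (darker).
Net: +3 2/3 −2 = +1 2/3 stops.

1 2/3 stops brighter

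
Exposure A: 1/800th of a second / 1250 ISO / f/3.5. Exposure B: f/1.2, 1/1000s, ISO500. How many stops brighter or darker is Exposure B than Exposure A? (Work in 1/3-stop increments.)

Aperture: f/3.5 → f/3.2 → f/2.8 → f/2.5 → f/2.2 → f/2 → f/1.8 → f/1.6 → f/1.4 → f/1.2 — 3 stops wider (brighter).
Shutter speed: 1/800 → 1/1000 — 1/3 stop faster (darker).
ISO: 1250 → 1000 → 800 → 640 → 500 — 1 1/3 stops dropped (darker).
Net: +3 −1/3 −1 1/3 = +1 1/3 stops.

1 1/3 stops brighter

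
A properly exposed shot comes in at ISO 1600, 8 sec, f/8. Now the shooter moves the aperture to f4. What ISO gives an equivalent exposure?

ISO 400

Aperture: f/8 → f/5.6 → f/4 — 2 stops wider (brighter).
Need 2 stops darker from the ISO: 1600 → 800 → 400.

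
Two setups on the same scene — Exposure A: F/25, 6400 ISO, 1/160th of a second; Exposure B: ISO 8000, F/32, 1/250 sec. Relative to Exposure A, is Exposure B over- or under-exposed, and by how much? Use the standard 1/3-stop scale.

1 stop darker

Aperture: f/25 → f/29 → f/32 — 2/3 stop stopped down (darker).
Shutter speed: 1/160 → 1/200 → 1/250 — 2/3 stop faster (darker).
ISO: 6400 → 8000 — 1/3 stop higher (brighter).
Net: −2/3 −2/3 +1/3 = −1 stop.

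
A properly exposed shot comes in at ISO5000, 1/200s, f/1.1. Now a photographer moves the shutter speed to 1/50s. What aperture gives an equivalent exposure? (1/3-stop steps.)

f/2.2

Shutter speed: 1/200 → 1/160 → 1/125 → 1/100 → 1/80 → 1/60 → 1/50 — 2 stops slower (brighter).
Need 2 stops darker from the aperture: f/1.1 → f/1.2 → f/1.4 → f/1.6 → f/1.8 → f/2 → f/2.2.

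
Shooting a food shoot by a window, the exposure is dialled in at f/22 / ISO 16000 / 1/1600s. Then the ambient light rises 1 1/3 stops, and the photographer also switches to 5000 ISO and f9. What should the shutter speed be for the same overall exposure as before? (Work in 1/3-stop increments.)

Scene light: 1 1/3 stops brighter.
ISO: 16000 → 12800 → 10000 → 8000 → 6400 → 5000 — 1 2/3 stops dropped (darker).
Aperture: f/22 → f/20 → f/18 → f/16 → f/14 → f/13 → f/11 → f/10 → f/9 — 2 2/3 stops wider (brighter).
Net so far: 2 1/3 stops brighter. Shutter speed: 1/1600 → 1/2000 → 1/2500 → 1/3200 → 1/4000 → 1/5000 → 1/6400 → 1/8000.

1/8000s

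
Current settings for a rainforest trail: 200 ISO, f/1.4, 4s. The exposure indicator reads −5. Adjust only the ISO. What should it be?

Underexposed by 5 stops → need 5 stops brighter.
ISO: 200 → 400 → 800 → 1600 → 3200 → 6400.

ISO 6400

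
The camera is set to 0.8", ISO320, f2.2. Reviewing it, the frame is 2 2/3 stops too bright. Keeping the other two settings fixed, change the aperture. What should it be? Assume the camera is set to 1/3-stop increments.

f/5.6

Overexposed by 2 2/3 stops → need 2 2/3 stops darker.
Aperture: f/2.2 → f/2.5 → f/2.8 → f/3.2 → f/3.5 → f/4 → f/4.5 → f/5 → f/5.6.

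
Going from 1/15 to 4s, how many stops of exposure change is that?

6 stops

1/15 → 1/8 → 1/4 → 1/2 → 1 → 2 → 4 — count the steps: 6 stops.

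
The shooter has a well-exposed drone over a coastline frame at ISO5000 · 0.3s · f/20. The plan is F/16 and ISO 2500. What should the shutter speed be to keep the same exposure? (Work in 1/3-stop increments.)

0.4 s

Aperture: f/20 → f/18 → f/16 — 2/3 stop larger aperture (brighter).
ISO: 5000 → 4000 → 3200 → 2500 — 1 stop dropped (darker).
Net change so far: 1/3 stop darker. Offset with the shutter speed: 0.3 → 0.4.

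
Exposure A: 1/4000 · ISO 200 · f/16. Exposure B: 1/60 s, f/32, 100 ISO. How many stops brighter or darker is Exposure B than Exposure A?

Aperture: f/16 → f/22 → f/32 — 2 stops stopped down (darker).
Shutter speed: 1/4000 → 1/2000 → 1/1000 → 1/500 → 1/250 → 1/125 → 1/60 — 6 stops slower (brighter).
ISO: 200 → 100 — 1 stop lower (darker).
Net: −2 +6 −1 = +3 stops.

3 stops brighter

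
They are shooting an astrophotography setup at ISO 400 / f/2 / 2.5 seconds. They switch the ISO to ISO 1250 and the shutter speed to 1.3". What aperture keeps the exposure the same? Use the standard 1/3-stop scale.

ISO: 400 → 500 → 640 → 800 → 1000 → 1250 — 1 2/3 stops higher (brighter).
Shutter speed: 2.5 → 2 → 1.6 → 1.3 — 1 stop faster (darker).
Net change so far: 2/3 stop brighter. Offset with the aperture: f/2 → f/2.2 → f/2.5.

f/2.5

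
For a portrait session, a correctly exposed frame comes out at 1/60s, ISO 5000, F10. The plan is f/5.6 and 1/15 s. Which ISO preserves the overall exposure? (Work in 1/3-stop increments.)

ISO 400

Aperture: f/10 → f/9 → f/8 → f/7.1 → f/6.3 → f/5.6 — 1 2/3 stops opened up (brighter).
Shutter speed: 1/60 → 1/50 → 1/40 → 1/30 → 1/25 → 1/20 → 1/15 — 2 stops longer (brighter).
Net change so far: 3 2/3 stops brighter. Offset with the ISO: 5000 → 4000 → 3200 → 2500 → 2000 → 1600 → 1250 → 1000 → 800 → 640 → 500 → 400.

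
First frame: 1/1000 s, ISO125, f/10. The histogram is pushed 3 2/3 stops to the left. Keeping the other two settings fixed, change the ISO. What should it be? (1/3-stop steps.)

Underexposed by 3 2/3 stops → need 3 2/3 stops brighter.
ISO: 125 → 160 → 200 → 250 → 320 → 400 → 500 → 640 → 800 → 1000 → 1250 → 1600.

ISO 1600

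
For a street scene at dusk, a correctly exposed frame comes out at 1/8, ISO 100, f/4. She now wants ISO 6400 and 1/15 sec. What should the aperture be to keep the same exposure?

f/22

ISO: 100 → 200 → 400 → 800 → 1600 → 3200 → 6400 — 6 stops raised (brighter).
Shutter speed: 1/8 → 1/15 — 1 stop faster (darker).
Net change so far: 5 stops brighter. Offset with the aperture: f/4 → f/5.6 → f/8 → f/11 → f/16 → f/22.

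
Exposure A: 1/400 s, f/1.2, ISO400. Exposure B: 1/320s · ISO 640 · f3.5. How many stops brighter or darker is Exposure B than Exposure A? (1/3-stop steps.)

2 stops darker

Aperture: f/1.2 → f/1.4 → f/1.6 → f/1.8 → f/2 → f/2.2 → f/2.5 → f/2.8 → f/3.2 → f/3.5 — 3 stops narrower (darker).
Shutter speed: 1/400 → 1/320 — 1/3 stop longer (brighter).
ISO: 400 → 500 → 640 — 2/3 stop raised (brighter).
Net: −3 +1/3 +2/3 = −2 stops.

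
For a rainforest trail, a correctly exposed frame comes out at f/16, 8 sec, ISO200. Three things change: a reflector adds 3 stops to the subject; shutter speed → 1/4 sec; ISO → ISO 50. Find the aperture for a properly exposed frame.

f/4

Scene light: 3 stops brighter.
Shutter speed: 8 → 4 → 2 → 1 → 1/2 → 1/4 — 5 stops faster (darker).
ISO: 200 → 100 → 50 — 2 stops lower (darker).
Net so far: 4 stops darker. Aperture: f/16 → f/11 → f/8 → f/5.6 → f/4.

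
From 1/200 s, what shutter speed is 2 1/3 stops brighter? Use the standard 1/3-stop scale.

1/40s

Shutter speed: 1/200 → 1/160 → 1/125 → 1/100 → 1/80 → 1/60 → 1/50 → 1/40 — 2 1/3 stops slower (brighter).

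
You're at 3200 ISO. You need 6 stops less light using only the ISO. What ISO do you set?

ISO: 3200 → 1600 → 800 → 400 → 200 → 100 → 50 — 6 stops lower (darker).

ISO 50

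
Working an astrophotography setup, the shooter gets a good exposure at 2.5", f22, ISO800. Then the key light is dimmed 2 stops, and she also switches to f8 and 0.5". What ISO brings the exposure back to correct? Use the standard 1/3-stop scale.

Scene light: 2 stops darker.
Aperture: f/22 → f/20 → f/18 → f/16 → f/14 → f/13 → f/11 → f/10 → f/9 → f/8 — 3 stops wider (brighter).
Shutter speed: 2.5 → 2 → 1.6 → 1.3 → 1 → 0.8 → 0.6 → 0.5 — 2 1/3 stops faster (darker).
Net so far: 1 1/3 stops darker. ISO: 800 → 1000 → 1250 → 1600 → 2000.

ISO 2000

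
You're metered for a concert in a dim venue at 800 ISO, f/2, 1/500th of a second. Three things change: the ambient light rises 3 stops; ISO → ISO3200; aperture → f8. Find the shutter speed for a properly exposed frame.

1/1000s

Scene light: 3 stops brighter.
ISO: 800 → 1600 → 3200 — 2 stops raised (brighter).
Aperture: f/2 → f/2.8 → f/4 → f/5.6 → f/8 — 4 stops stopped down (darker).
Net so far: 1 stop brighter. Shutter speed: 1/500 → 1/1000.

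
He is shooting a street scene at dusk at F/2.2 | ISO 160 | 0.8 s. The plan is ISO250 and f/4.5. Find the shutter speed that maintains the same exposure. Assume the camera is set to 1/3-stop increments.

ISO: 160 → 200 → 250 — 2/3 stop higher (brighter).
Aperture: f/2.2 → f/2.5 → f/2.8 → f/3.2 → f/3.5 → f/4 → f/4.5 — 2 stops narrower (darker).
Net change so far: 1 1/3 stops darker. Offset with the shutter speed: 0.8 → 1 → 1.3 → 1.6 → 2.

2 s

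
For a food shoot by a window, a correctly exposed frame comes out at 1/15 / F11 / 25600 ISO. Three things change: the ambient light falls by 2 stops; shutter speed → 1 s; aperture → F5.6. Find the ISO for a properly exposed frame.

Scene light: 2 stops darker.
Shutter speed: 1/15 → 1/8 → 1/4 → 1/2 → 1 — 4 stops slower (brighter).
Aperture: f/11 → f/8 → f/5.6 — 2 stops wider (brighter).
Net so far: 4 stops brighter. ISO: 25600 → 12800 → 6400 → 3200 → 1600.

ISO 1600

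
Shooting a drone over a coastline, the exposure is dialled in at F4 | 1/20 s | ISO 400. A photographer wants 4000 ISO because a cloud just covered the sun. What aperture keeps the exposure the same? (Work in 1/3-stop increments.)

f/13

ISO: 400 → 500 → 640 → 800 → 1000 → 1250 → 1600 → 2000 → 2500 → 3200 → 4000 — 3 1/3 stops raised (brighter).
Need 3 1/3 stops darker from the aperture: f/4 → f/4.5 → f/5 → f/5.6 → f/6.3 → f/7.1 → f/8 → f/9 → f/10 → f/11 → f/13.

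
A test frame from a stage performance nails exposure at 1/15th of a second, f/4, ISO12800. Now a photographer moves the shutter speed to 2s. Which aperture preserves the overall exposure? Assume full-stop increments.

Shutter speed: 1/15 → 1/8 → 1/4 → 1/2 → 1 → 2 — 5 stops slower (brighter).
Need 5 stops darker from the aperture: f/4 → f/5.6 → f/8 → f/11 → f/16 → f/22.

f/22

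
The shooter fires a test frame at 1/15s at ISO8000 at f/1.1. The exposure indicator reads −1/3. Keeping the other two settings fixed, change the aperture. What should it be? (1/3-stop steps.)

Underexposed by 1/3 stop → need 1/3 stop brighter.
Aperture: f/1.1 → f/1.0.

f/1.0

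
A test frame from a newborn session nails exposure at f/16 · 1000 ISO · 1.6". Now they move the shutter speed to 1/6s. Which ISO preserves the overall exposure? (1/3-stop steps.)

ISO 10000

Shutter speed: 1.6 → 1.3 → 1 → 0.8 → 0.6 → 0.5 → 0.4 → 0.3 → 1/4 → 1/5 → 1/6 — 3 1/3 stops faster (darker).
Need 3 1/3 stops brighter from the ISO: 1000 → 1250 → 1600 → 2000 → 2500 → 3200 → 4000 → 5000 → 6400 → 8000 → 10000.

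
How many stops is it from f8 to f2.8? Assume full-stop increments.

f/8 → f/5.6 → f/4 → f/2.8 — count the steps: 3 stops.

3 stops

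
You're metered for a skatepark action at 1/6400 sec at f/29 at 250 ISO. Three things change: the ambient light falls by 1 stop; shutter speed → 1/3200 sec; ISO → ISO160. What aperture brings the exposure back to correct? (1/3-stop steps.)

Scene light: 1 stop darker.
Shutter speed: 1/6400 → 1/5000 → 1/4000 → 1/3200 — 1 stop longer (brighter).
ISO: 250 → 200 → 160 — 2/3 stop lower (darker).
Net so far: 2/3 stop darker. Aperture: f/29 → f/25 → f/22.

f/22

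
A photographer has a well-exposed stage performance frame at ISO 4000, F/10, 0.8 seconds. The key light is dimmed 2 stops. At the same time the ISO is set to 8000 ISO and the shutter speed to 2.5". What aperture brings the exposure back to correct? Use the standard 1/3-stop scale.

f/13

Scene light: 2 stops darker.
ISO: 4000 → 5000 → 6400 → 8000 — 1 stop raised (brighter).
Shutter speed: 0.8 → 1 → 1.3 → 1.6 → 2 → 2.5 — 1 2/3 stops slower (brighter).
Net so far: 2/3 stop brighter. Aperture: f/10 → f/11 → f/13.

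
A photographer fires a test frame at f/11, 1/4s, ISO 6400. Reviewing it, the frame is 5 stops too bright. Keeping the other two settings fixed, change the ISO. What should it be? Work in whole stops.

ISO 200

Overexposed by 5 stops → need 5 stops darker.
ISO: 6400 → 3200 → 1600 → 800 → 400 → 200.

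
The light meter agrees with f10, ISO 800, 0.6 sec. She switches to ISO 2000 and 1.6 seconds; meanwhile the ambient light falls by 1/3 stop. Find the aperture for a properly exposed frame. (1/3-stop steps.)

Scene light: 1/3 stop darker.
ISO: 800 → 1000 → 1250 → 1600 → 2000 — 1 1/3 stops raised (brighter).
Shutter speed: 0.6 → 0.8 → 1 → 1.3 → 1.6 — 1 1/3 stops slower (brighter).
Net so far: 2 1/3 stops brighter. Aperture: f/10 → f/11 → f/13 → f/14 → f/16 → f/18 → f/20 → f/22.

f/22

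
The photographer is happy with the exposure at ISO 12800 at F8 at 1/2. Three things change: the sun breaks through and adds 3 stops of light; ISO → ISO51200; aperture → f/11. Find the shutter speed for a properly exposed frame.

Scene light: 3 stops brighter.
ISO: 12800 → 25600 → 51200 — 2 stops higher (brighter).
Aperture: f/8 → f/11 — 1 stop smaller aperture (darker).
Net so far: 4 stops brighter. Shutter speed: 1/2 → 1/4 → 1/8 → 1/15 → 1/30.

1/30s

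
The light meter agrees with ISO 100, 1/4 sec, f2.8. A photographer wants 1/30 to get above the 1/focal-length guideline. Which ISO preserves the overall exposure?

Shutter speed: 1/4 → 1/8 → 1/15 → 1/30 — 3 stops shorter (darker).
Need 3 stops brighter from the ISO: 100 → 200 → 400 → 800.

ISO 800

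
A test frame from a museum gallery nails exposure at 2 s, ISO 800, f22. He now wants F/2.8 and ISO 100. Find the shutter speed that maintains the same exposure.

Aperture: f/22 → f/16 → f/11 → f/8 → f/5.6 → f/4 → f/2.8 — 6 stops wider (brighter).
ISO: 800 → 400 → 200 → 100 — 3 stops dropped (darker).
Net change so far: 3 stops brighter. Offset with the shutter speed: 2 → 1 → 1/2 → 1/4.

1/4s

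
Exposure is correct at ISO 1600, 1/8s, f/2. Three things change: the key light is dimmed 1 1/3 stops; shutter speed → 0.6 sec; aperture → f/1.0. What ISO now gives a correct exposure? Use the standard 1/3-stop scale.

Scene light: 1 1/3 stops darker.
Shutter speed: 1/8 → 1/6 → 1/5 → 1/4 → 0.3 → 0.4 → 0.5 → 0.6 — 2 1/3 stops slower (brighter).
Aperture: f/2 → f/1.8 → f/1.6 → f/1.4 → f/1.2 → f/1.1 → f/1.0 — 2 stops opened up (brighter).
Net so far: 3 stops brighter. ISO: 1600 → 1250 → 1000 → 800 → 640 → 500 → 400 → 320 → 250 → 200.

ISO 200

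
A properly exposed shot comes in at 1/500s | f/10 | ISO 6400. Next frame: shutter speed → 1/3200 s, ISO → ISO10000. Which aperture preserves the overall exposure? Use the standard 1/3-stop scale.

f/5

Shutter speed: 1/500 → 1/640 → 1/800 → 1/1000 → 1/1250 → 1/1600 → 1/2000 → 1/2500 → 1/3200 — 2 2/3 stops faster (darker).
ISO: 6400 → 8000 → 10000 — 2/3 stop higher (brighter).
Net change so far: 2 stops darker. Offset with the aperture: f/10 → f/9 → f/8 → f/7.1 → f/6.3 → f/5.6 → f/5.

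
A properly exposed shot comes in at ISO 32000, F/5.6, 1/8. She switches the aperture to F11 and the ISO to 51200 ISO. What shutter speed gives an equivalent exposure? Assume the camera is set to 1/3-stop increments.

Aperture: f/5.6 → f/6.3 → f/7.1 → f/8 → f/9 → f/10 → f/11 — 2 stops narrower (darker).
ISO: 32000 → 40000 → 51200 — 2/3 stop raised (brighter).
Net change so far: 1 1/3 stops darker. Offset with the shutter speed: 1/8 → 1/6 → 1/5 → 1/4 → 0.3.

0.3 s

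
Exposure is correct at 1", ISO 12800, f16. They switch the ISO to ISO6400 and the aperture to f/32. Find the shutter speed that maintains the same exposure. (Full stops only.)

ISO: 12800 → 6400 — 1 stop lower (darker).
Aperture: f/16 → f/22 → f/32 — 2 stops smaller aperture (darker).
Net change so far: 3 stops darker. Offset with the shutter speed: 1 → 2 → 4 → 8.

8 s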